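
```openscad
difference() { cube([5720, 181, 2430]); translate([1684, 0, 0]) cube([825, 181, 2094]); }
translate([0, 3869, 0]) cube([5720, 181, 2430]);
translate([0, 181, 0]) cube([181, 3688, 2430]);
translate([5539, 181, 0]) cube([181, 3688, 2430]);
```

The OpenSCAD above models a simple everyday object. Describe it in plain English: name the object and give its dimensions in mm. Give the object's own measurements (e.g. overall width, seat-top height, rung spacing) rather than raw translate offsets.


A single room: four walls, each 2430 mm tall and 181 mm thick, enclosing an outside footprint 5720×4050 mm (x × y), no floor or roof. The front and back walls (−y and +y sides) run the full x-width; the side walls fit between their inner faces. A door opening 825 mm wide and 2094 mm tall is cut through the front wall from the floor up, its −x edge 1684 mm from the wall's −x end.


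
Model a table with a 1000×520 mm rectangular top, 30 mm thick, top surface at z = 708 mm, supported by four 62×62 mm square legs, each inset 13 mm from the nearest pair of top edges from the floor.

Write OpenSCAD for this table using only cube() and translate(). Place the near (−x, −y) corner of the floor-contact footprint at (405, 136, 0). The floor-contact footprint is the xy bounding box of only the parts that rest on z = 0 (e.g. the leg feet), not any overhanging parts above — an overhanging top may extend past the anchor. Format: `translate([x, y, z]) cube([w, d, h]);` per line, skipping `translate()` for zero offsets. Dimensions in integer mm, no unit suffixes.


// leg_h = 708 - 30 = 678
translate([392, 123, 678]) cube([1000, 520, 30]);
translate([405, 136, 0]) cube([62, 62, 678]);
translate([1317, 136, 0]) cube([62, 62, 678]);
translate([405, 568, 0]) cube([62, 62, 678]);
translate([1317, 568, 0]) cube([62, 62, 678]);


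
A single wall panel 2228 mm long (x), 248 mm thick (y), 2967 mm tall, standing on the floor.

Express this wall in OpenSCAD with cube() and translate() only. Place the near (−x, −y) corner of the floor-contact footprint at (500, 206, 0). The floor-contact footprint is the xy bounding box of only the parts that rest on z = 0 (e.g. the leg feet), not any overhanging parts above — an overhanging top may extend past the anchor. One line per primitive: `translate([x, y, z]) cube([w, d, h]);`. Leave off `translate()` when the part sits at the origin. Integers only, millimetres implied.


translate([500, 206, 0]) cube([2228, 248, 2967]);


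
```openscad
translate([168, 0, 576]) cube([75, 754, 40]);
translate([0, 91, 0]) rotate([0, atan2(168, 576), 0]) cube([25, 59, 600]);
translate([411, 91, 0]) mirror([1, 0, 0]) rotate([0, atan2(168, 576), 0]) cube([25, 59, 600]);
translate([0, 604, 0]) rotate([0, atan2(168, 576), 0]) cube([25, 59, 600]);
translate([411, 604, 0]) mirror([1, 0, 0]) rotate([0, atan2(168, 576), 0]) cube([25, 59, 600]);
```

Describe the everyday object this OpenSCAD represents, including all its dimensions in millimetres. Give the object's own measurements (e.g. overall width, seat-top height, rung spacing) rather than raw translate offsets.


A sawhorse. A 75×754×40 mm beam (x, y, z) sits on two A-frame leg pairs. Each pair is two raked legs of 25×59 mm section (59 mm along y) splaying symmetrically in x. Each leg rises 576 mm vertically over 168 mm of horizontal reach and is 600 mm long along its own axis. Every leg's outer bottom edge rests on the floor and its outer top edge meets a bottom edge of the beam — the left legs (tilting toward +x) meet the beam's −x bottom edge, the right legs (their mirror images, tilting toward −x) meet its +x bottom edge — so the leg tops tuck under the beam, the beam's underside is 576 mm above the floor, and the feet are 411 mm apart outside-to-outside with the beam centred between them. The two leg pairs are set in 91 mm from either end of the beam.


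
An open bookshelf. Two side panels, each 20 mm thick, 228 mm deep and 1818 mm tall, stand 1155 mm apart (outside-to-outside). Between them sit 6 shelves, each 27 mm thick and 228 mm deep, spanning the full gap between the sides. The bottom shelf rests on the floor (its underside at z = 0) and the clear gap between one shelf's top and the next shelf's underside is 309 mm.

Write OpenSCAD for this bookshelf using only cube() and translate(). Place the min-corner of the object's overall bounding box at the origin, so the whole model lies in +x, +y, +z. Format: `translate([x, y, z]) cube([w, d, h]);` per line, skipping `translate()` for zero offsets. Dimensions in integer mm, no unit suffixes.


cube([20, 228, 1818]);
translate([1135, 0, 0]) cube([20, 228, 1818]);
translate([20, 0, 0]) cube([1115, 228, 27]);
translate([20, 0, 336]) cube([1115, 228, 27]);
translate([20, 0, 672]) cube([1115, 228, 27]);
translate([20, 0, 1008]) cube([1115, 228, 27]);
translate([20, 0, 1344]) cube([1115, 228, 27]);
translate([20, 0, 1680]) cube([1115, 228, 27]);


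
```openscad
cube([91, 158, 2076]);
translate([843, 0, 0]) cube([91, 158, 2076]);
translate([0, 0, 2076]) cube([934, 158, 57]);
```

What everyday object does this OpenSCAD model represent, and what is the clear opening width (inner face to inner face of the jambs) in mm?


A door frame. The clear opening width is 752 mm.

Two 2076 mm tall posts with a header on top — a door frame. The left jamb is 91 mm wide at x = 0; the right jamb starts at x = 843. The clear opening is 843 − 91 = 752 mm.


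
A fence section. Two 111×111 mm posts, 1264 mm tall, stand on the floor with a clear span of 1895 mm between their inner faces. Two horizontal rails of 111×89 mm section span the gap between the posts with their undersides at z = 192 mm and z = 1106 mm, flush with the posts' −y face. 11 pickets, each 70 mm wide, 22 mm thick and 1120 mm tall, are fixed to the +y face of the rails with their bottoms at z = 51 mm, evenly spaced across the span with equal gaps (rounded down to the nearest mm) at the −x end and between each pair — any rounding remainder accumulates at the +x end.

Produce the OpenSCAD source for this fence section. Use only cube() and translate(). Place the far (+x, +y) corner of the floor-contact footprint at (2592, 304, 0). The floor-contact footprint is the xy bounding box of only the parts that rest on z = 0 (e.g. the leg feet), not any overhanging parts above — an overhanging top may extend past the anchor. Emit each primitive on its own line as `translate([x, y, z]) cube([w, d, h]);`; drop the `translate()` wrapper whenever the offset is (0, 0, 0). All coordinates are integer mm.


translate([475, 193, 0]) cube([111, 111, 1264]);
translate([2481, 193, 0]) cube([111, 111, 1264]);
translate([586, 193, 192]) cube([1895, 111, 89]);
translate([586, 193, 1106]) cube([1895, 111, 89]);
translate([679, 304, 51]) cube([70, 22, 1120]);
translate([842, 304, 51]) cube([70, 22, 1120]);
translate([1005, 304, 51]) cube([70, 22, 1120]);
translate([1168, 304, 51]) cube([70, 22, 1120]);
translate([1331, 304, 51]) cube([70, 22, 1120]);
translate([1494, 304, 51]) cube([70, 22, 1120]);
translate([1657, 304, 51]) cube([70, 22, 1120]);
translate([1820, 304, 51]) cube([70, 22, 1120]);
translate([1983, 304, 51]) cube([70, 22, 1120]);
translate([2146, 304, 51]) cube([70, 22, 1120]);
translate([2309, 304, 51]) cube([70, 22, 1120]);


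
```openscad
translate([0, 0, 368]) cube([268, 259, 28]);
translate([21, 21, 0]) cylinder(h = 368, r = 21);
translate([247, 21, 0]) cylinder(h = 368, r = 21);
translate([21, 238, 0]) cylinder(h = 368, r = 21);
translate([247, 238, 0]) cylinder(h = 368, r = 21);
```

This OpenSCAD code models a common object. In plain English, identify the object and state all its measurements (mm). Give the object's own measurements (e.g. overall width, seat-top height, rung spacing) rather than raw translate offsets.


A simple wooden stool: a rectangular seat 268 mm (x) by 259 mm (y), 28 mm thick, top face at z = 396 mm, on four round legs, each 42 mm in diameter. The legs rest on z = 0, each leg's axis is inset half a diameter from the nearest pair of seat edges (so the leg's bounding box is flush with the corner).


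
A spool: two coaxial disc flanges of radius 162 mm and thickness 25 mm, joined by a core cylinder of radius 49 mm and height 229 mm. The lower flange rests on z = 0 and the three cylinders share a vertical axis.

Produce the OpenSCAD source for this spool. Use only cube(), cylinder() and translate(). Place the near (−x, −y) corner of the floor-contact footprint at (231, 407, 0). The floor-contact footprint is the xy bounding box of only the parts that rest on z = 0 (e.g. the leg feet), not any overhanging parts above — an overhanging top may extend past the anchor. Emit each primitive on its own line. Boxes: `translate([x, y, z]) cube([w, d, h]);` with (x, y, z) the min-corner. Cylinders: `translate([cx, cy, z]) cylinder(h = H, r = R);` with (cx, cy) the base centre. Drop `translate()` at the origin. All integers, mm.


translate([393, 569, 0]) cylinder(h = 25, r = 162);
translate([393, 569, 25]) cylinder(h = 229, r = 49);
translate([393, 569, 254]) cylinder(h = 25, r = 162);


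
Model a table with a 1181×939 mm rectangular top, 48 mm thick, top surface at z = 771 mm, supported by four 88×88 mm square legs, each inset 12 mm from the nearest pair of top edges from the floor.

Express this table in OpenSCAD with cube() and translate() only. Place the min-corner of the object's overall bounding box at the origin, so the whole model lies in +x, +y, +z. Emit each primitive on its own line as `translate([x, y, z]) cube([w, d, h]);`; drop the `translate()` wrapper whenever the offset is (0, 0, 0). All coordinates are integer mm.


translate([0, 0, 723]) cube([1181, 939, 48]);
translate([12, 12, 0]) cube([88, 88, 723]);
translate([1081, 12, 0]) cube([88, 88, 723]);
translate([12, 839, 0]) cube([88, 88, 723]);
translate([1081, 839, 0]) cube([88, 88, 723]);


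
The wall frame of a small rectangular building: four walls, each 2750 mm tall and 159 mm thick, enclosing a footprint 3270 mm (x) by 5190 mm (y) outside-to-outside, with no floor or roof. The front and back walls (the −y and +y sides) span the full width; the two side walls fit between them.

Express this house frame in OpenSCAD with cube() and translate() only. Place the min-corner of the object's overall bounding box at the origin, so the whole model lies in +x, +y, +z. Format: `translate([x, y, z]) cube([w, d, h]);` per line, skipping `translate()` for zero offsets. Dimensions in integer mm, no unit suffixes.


cube([3270, 159, 2750]);
translate([0, 5031, 0]) cube([3270, 159, 2750]);
translate([0, 159, 0]) cube([159, 4872, 2750]);
translate([3111, 159, 0]) cube([159, 4872, 2750]);


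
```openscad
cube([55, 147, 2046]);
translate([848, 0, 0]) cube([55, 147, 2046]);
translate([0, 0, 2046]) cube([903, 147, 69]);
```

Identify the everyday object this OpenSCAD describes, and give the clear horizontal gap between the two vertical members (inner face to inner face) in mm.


A door frame. The clear opening width is 793 mm.

Two 2046 mm tall posts with a header on top — a door frame. The left jamb is 55 mm wide at x = 0; the right jamb starts at x = 848. The clear opening is 848 − 55 = 793 mm.


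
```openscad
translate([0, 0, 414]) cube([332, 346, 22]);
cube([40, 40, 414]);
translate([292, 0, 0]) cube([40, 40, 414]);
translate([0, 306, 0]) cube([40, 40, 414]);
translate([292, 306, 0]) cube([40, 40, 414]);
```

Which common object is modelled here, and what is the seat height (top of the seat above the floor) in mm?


A stool. The seat height is 436 mm.

A 332×346×22 slab at z = 414 on four corner posts — a stool. The seat top is 414 + 22 = 436 mm.


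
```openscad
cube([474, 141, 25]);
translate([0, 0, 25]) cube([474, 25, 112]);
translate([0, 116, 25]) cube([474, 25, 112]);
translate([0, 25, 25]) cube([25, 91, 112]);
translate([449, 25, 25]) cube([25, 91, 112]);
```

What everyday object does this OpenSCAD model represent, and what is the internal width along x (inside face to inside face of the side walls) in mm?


An open box. The internal width is 424 mm.

A 474×141 base slab with four walls standing on it — an open box. The base is 474 mm wide and the walls are 25 mm thick, so the internal width is 474 − 2 × 25 = 424 mm.


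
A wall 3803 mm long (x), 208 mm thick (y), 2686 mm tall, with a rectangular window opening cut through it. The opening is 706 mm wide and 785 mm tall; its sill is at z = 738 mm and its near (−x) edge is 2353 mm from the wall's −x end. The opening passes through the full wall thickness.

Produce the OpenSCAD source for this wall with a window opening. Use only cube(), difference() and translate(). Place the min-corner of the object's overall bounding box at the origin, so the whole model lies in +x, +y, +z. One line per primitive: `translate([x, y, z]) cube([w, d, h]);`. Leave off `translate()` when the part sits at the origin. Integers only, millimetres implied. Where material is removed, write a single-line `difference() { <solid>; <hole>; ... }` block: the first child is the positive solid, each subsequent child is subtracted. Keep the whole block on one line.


difference() { cube([3803, 208, 2686]); translate([2353, 0, 738]) cube([706, 208, 785]); }


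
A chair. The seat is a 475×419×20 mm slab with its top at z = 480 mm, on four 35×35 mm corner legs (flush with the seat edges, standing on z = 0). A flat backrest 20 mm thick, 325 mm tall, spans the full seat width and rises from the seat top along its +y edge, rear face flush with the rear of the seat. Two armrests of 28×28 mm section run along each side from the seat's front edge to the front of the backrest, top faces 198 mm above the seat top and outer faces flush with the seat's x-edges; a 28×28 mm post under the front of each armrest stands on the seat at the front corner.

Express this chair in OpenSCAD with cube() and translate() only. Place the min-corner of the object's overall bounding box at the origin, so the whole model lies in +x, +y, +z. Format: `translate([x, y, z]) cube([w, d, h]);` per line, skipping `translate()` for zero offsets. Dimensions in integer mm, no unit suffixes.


translate([0, 0, 460]) cube([475, 419, 20]);
cube([35, 35, 460]);
translate([440, 0, 0]) cube([35, 35, 460]);
translate([0, 384, 0]) cube([35, 35, 460]);
translate([440, 384, 0]) cube([35, 35, 460]);
translate([0, 399, 480]) cube([475, 20, 325]);
translate([0, 0, 650]) cube([28, 399, 28]);
translate([447, 0, 650]) cube([28, 399, 28]);
translate([0, 0, 480]) cube([28, 28, 170]);
translate([447, 0, 480]) cube([28, 28, 170]);


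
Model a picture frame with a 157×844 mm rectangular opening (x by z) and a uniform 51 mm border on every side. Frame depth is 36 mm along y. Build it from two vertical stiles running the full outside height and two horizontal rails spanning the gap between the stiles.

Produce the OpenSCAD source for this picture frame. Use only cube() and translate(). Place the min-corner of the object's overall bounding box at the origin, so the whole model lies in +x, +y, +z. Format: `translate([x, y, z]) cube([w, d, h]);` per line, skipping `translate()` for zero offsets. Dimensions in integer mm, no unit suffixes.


cube([51, 36, 946]);
translate([208, 0, 0]) cube([51, 36, 946]);
translate([51, 0, 0]) cube([157, 36, 51]);
translate([51, 0, 895]) cube([157, 36, 51]);


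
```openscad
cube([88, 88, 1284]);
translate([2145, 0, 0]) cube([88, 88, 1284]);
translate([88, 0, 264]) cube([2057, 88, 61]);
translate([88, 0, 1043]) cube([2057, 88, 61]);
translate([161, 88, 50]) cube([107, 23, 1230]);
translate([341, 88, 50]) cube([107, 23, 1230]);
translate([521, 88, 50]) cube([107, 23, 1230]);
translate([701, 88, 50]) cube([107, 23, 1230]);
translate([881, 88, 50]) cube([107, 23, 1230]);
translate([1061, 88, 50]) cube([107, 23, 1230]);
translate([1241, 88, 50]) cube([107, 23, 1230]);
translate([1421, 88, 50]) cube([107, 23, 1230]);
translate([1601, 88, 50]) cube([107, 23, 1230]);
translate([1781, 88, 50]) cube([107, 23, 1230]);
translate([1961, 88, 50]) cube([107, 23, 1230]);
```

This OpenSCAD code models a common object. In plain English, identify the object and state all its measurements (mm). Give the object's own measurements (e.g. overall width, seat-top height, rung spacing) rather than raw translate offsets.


A fence section. Two 88×88 mm posts, 1284 mm tall, stand on the floor with a clear span of 2057 mm between their inner faces. Two horizontal rails of 88×61 mm section span the gap between the posts with their undersides at z = 264 mm and z = 1043 mm, flush with the posts' −y face. 11 pickets, each 107 mm wide, 23 mm thick and 1230 mm tall, are fixed to the +y face of the rails with their bottoms at z = 50 mm, spaced across the span with a 73 mm gap after the −x post and between neighbouring pickets, with 77 mm left before the +x post.


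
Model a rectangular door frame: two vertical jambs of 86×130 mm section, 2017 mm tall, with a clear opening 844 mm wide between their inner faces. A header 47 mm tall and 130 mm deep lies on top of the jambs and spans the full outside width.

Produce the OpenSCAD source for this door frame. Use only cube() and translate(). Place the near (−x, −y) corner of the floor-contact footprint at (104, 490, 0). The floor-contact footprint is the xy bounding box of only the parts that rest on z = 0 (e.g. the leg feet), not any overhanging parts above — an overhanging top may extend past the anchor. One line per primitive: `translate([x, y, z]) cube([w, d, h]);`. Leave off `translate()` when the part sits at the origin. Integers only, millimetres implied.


translate([104, 490, 0]) cube([86, 130, 2017]);
translate([1034, 490, 0]) cube([86, 130, 2017]);
translate([104, 490, 2017]) cube([1016, 130, 47]);


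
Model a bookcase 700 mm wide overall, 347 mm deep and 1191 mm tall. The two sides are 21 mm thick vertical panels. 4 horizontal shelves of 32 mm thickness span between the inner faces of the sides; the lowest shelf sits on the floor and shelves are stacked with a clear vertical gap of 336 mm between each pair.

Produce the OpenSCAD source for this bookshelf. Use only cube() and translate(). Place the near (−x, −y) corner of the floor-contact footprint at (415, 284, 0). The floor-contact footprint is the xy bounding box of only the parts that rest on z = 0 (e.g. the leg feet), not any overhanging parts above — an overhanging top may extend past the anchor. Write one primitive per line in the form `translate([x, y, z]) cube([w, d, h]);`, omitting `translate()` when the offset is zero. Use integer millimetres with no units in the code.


translate([415, 284, 0]) cube([21, 347, 1191]);
translate([1094, 284, 0]) cube([21, 347, 1191]);
translate([436, 284, 0]) cube([658, 347, 32]);
translate([436, 284, 368]) cube([658, 347, 32]);
translate([436, 284, 736]) cube([658, 347, 32]);
translate([436, 284, 1104]) cube([658, 347, 32]);


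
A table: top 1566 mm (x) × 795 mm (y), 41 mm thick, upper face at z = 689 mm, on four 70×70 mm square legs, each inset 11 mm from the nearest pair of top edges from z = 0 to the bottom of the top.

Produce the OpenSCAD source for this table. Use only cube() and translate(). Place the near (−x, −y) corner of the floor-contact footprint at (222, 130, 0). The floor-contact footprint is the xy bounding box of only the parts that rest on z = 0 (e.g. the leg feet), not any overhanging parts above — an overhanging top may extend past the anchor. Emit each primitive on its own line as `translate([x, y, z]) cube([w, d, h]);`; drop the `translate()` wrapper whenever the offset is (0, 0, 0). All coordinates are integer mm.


// leg_h = 689 - 41 = 648
translate([211, 119, 648]) cube([1566, 795, 41]);
translate([222, 130, 0]) cube([70, 70, 648]);
translate([1696, 130, 0]) cube([70, 70, 648]);
translate([222, 833, 0]) cube([70, 70, 648]);
translate([1696, 833, 0]) cube([70, 70, 648]);


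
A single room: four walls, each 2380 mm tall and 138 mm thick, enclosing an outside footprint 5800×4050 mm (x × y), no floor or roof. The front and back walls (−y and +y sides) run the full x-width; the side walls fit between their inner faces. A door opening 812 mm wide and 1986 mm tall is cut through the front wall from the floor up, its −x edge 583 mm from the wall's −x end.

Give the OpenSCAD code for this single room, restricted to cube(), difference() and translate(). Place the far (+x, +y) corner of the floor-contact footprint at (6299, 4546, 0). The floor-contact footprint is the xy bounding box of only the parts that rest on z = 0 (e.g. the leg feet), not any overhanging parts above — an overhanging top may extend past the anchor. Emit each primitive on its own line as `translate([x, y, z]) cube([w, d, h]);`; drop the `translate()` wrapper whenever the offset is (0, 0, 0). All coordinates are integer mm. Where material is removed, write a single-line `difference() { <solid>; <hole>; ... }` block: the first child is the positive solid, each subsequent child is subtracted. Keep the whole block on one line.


difference() { translate([499, 496, 0]) cube([5800, 138, 2380]); translate([1082, 496, 0]) cube([812, 138, 1986]); }
translate([499, 4408, 0]) cube([5800, 138, 2380]);
translate([499, 634, 0]) cube([138, 3774, 2380]);
translate([6161, 634, 0]) cube([138, 3774, 2380]);


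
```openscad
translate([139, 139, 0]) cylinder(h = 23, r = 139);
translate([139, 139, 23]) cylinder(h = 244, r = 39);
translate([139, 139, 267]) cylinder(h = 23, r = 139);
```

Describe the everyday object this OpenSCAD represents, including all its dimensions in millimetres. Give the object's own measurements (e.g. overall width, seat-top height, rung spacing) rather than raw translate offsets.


A spool: two coaxial disc flanges of radius 139 mm and thickness 23 mm, joined by a core cylinder of radius 39 mm and height 244 mm. The lower flange rests on z = 0 and the three cylinders share a vertical axis.


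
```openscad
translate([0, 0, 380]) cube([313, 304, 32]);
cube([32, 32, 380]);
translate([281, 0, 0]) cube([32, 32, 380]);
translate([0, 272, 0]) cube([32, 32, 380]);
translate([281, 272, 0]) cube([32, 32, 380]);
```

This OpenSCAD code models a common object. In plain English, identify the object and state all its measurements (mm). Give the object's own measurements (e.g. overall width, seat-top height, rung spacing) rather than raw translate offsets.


A simple wooden stool: a rectangular seat 313 mm (x) by 304 mm (y), 32 mm thick, top face at z = 412 mm, on four square legs, each 32×32 mm in cross-section. The legs rest on z = 0, each flush with a corner of the seat.


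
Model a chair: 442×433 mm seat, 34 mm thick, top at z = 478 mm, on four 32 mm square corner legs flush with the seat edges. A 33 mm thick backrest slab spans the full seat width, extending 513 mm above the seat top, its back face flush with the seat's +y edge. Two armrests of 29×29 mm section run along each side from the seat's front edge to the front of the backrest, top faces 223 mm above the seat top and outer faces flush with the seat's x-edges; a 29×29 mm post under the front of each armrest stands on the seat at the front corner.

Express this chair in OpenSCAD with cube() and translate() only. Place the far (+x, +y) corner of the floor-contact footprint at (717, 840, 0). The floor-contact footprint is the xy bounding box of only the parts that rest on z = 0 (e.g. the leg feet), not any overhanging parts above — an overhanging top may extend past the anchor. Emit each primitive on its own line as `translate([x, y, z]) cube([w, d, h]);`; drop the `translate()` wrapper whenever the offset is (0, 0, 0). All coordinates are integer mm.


// leg_h = 478 - 34 = 444
// arm post h = 223 - 29 = 194
translate([275, 407, 444]) cube([442, 433, 34]);
translate([275, 407, 0]) cube([32, 32, 444]);
translate([685, 407, 0]) cube([32, 32, 444]);
translate([275, 808, 0]) cube([32, 32, 444]);
translate([685, 808, 0]) cube([32, 32, 444]);
translate([275, 807, 478]) cube([442, 33, 513]);
translate([275, 407, 672]) cube([29, 400, 29]);
translate([688, 407, 672]) cube([29, 400, 29]);
translate([275, 407, 478]) cube([29, 29, 194]);
translate([688, 407, 478]) cube([29, 29, 194]);


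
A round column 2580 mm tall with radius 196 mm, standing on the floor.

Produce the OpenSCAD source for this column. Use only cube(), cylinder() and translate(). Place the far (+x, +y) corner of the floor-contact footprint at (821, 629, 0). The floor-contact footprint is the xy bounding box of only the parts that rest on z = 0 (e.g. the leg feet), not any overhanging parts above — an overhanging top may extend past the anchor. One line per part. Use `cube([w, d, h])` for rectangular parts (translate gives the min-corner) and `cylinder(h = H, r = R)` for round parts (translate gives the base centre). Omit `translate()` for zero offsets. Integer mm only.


translate([625, 433, 0]) cylinder(h = 2580, r = 196);


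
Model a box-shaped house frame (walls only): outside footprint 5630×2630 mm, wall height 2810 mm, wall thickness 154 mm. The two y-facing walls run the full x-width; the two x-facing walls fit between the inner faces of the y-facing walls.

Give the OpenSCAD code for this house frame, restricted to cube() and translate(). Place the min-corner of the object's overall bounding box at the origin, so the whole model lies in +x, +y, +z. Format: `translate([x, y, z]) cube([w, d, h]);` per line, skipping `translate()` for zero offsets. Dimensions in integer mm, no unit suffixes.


cube([5630, 154, 2810]);
translate([0, 2476, 0]) cube([5630, 154, 2810]);
translate([0, 154, 0]) cube([154, 2322, 2810]);
translate([5476, 154, 0]) cube([154, 2322, 2810]);


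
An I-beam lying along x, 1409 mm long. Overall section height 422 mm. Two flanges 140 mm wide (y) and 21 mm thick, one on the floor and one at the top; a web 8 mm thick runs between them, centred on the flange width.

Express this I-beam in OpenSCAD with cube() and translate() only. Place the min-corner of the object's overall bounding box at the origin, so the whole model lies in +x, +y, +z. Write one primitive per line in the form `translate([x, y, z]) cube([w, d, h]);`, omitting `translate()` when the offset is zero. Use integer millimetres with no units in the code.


cube([1409, 140, 21]);
translate([0, 66, 21]) cube([1409, 8, 380]);
translate([0, 0, 401]) cube([1409, 140, 21]);


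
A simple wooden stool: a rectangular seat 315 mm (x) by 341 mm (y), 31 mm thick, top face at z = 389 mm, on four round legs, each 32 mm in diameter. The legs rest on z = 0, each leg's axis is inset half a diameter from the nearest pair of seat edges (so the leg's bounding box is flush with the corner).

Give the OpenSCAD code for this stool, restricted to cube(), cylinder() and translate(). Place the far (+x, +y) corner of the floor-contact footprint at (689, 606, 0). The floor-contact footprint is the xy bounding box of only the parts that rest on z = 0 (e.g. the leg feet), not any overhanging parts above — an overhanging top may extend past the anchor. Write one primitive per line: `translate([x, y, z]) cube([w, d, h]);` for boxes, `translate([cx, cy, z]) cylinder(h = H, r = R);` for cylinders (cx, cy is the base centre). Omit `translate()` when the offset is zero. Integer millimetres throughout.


translate([374, 265, 358]) cube([315, 341, 31]);
translate([390, 281, 0]) cylinder(h = 358, r = 16);
translate([673, 281, 0]) cylinder(h = 358, r = 16);
translate([390, 590, 0]) cylinder(h = 358, r = 16);
translate([673, 590, 0]) cylinder(h = 358, r = 16);


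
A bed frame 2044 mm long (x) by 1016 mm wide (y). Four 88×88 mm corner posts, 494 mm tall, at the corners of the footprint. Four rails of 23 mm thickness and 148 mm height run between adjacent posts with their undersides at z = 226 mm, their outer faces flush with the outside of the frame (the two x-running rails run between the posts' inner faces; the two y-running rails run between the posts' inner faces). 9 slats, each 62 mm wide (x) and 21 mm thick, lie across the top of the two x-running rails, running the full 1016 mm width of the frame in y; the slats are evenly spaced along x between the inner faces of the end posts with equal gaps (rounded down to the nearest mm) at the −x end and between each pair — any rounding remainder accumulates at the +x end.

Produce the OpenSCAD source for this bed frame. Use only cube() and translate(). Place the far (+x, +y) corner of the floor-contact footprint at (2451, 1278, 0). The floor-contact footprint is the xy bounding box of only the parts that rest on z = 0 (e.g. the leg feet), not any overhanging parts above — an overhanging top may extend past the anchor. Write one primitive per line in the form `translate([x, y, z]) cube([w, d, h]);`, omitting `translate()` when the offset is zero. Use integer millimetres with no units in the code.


translate([407, 262, 0]) cube([88, 88, 494]);
translate([407, 1190, 0]) cube([88, 88, 494]);
translate([2363, 262, 0]) cube([88, 88, 494]);
translate([2363, 1190, 0]) cube([88, 88, 494]);
translate([495, 262, 226]) cube([1868, 23, 148]);
translate([495, 1255, 226]) cube([1868, 23, 148]);
translate([407, 350, 226]) cube([23, 840, 148]);
translate([2428, 350, 226]) cube([23, 840, 148]);
translate([626, 262, 374]) cube([62, 1016, 21]);
translate([819, 262, 374]) cube([62, 1016, 21]);
translate([1012, 262, 374]) cube([62, 1016, 21]);
translate([1205, 262, 374]) cube([62, 1016, 21]);
translate([1398, 262, 374]) cube([62, 1016, 21]);
translate([1591, 262, 374]) cube([62, 1016, 21]);
translate([1784, 262, 374]) cube([62, 1016, 21]);
translate([1977, 262, 374]) cube([62, 1016, 21]);
translate([2170, 262, 374]) cube([62, 1016, 21]);


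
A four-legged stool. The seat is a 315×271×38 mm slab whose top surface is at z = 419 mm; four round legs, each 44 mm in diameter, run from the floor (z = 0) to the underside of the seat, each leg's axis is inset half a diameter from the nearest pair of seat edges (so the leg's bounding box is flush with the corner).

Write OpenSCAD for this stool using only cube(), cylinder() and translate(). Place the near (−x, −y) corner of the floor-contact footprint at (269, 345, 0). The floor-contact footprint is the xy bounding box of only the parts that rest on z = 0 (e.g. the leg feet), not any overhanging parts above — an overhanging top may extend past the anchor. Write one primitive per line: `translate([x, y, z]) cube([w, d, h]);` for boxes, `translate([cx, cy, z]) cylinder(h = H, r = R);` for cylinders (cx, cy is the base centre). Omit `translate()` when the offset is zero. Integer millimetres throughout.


translate([269, 345, 381]) cube([315, 271, 38]);
translate([291, 367, 0]) cylinder(h = 381, r = 22);
translate([562, 367, 0]) cylinder(h = 381, r = 22);
translate([291, 594, 0]) cylinder(h = 381, r = 22);
translate([562, 594, 0]) cylinder(h = 381, r = 22);


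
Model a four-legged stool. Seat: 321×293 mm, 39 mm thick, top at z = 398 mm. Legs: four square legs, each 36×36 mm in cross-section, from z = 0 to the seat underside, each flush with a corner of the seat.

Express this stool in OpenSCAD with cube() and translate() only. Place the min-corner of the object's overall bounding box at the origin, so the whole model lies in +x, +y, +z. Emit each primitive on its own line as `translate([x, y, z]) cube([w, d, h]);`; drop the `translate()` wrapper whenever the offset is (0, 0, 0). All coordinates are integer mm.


// leg_h = 398 - 39 = 359
translate([0, 0, 359]) cube([321, 293, 39]);
cube([36, 36, 359]);
translate([285, 0, 0]) cube([36, 36, 359]);
translate([0, 257, 0]) cube([36, 36, 359]);
translate([285, 257, 0]) cube([36, 36, 359]);


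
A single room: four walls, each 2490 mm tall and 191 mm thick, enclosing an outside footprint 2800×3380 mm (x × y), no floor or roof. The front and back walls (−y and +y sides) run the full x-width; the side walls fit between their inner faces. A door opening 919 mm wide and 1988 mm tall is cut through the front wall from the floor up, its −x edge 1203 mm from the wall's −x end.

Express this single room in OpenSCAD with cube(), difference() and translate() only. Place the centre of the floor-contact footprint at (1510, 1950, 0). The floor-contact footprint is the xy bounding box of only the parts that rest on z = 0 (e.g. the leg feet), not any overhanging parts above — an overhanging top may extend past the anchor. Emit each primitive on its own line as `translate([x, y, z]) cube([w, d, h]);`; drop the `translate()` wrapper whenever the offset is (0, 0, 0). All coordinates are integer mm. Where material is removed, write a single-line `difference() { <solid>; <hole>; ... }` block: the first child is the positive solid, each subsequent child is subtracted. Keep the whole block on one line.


difference() { translate([110, 260, 0]) cube([2800, 191, 2490]); translate([1313, 260, 0]) cube([919, 191, 1988]); }
translate([110, 3449, 0]) cube([2800, 191, 2490]);
translate([110, 451, 0]) cube([191, 2998, 2490]);
translate([2719, 451, 0]) cube([191, 2998, 2490]);


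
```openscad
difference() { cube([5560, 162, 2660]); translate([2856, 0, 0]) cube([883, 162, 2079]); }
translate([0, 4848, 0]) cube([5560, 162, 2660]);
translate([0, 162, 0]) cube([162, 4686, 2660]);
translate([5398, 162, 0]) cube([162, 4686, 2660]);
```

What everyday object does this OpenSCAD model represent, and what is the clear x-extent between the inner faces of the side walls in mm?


A single room. The interior width is 5236 mm.

Four walls enclosing a rectangle with a door in the front wall — a room. Outside width 5560 minus two 162 mm walls gives 5236 mm.


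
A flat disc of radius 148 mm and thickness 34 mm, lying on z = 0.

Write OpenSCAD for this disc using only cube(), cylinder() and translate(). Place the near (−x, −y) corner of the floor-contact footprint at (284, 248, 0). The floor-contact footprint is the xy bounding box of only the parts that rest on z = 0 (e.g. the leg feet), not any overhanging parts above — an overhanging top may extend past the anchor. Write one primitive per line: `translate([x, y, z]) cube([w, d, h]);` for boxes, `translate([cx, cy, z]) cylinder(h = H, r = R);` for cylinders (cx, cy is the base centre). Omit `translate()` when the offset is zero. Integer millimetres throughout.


translate([432, 396, 0]) cylinder(h = 34, r = 148);


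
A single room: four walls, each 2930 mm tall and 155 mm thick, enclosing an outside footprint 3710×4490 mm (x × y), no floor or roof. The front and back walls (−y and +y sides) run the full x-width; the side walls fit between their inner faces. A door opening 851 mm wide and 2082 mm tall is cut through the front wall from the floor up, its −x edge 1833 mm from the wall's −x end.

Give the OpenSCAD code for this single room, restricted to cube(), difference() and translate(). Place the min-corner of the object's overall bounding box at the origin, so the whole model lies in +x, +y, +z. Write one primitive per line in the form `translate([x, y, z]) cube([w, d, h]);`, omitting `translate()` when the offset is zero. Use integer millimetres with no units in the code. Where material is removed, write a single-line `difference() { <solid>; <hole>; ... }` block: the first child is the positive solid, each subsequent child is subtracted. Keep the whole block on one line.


difference() { cube([3710, 155, 2930]); translate([1833, 0, 0]) cube([851, 155, 2082]); }
translate([0, 4335, 0]) cube([3710, 155, 2930]);
translate([0, 155, 0]) cube([155, 4180, 2930]);
translate([3555, 155, 0]) cube([155, 4180, 2930]);


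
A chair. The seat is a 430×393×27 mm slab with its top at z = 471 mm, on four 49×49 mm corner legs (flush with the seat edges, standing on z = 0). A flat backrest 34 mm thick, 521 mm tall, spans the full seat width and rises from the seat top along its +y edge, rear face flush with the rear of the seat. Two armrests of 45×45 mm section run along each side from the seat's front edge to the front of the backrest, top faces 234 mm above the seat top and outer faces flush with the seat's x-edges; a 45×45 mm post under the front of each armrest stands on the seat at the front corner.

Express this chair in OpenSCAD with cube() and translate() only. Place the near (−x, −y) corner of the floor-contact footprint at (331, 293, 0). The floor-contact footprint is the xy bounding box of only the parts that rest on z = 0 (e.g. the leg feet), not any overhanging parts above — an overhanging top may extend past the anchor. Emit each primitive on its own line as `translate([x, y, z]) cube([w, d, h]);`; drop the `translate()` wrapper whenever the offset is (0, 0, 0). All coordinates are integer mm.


translate([331, 293, 444]) cube([430, 393, 27]);
translate([331, 293, 0]) cube([49, 49, 444]);
translate([712, 293, 0]) cube([49, 49, 444]);
translate([331, 637, 0]) cube([49, 49, 444]);
translate([712, 637, 0]) cube([49, 49, 444]);
translate([331, 652, 471]) cube([430, 34, 521]);
translate([331, 293, 660]) cube([45, 359, 45]);
translate([716, 293, 660]) cube([45, 359, 45]);
translate([331, 293, 471]) cube([45, 45, 189]);
translate([716, 293, 471]) cube([45, 45, 189]);


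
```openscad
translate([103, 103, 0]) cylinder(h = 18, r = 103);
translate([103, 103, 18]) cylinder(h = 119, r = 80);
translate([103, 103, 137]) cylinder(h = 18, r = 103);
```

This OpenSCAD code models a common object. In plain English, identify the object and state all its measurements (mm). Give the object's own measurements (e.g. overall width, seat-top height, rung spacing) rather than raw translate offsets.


A spool: two coaxial disc flanges of radius 103 mm and thickness 18 mm, joined by a core cylinder of radius 80 mm and height 119 mm. The lower flange rests on z = 0 and the three cylinders share a vertical axis.


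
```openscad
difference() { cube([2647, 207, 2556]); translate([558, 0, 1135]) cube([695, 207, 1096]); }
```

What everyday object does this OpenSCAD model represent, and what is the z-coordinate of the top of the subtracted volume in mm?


A wall with a window opening. The window head height is 2231 mm.

A wall with a rectangular opening subtracted — a window. Sill at z = 1135, opening 1096 mm tall, so the head is at 1135 + 1096 = 2231 mm.


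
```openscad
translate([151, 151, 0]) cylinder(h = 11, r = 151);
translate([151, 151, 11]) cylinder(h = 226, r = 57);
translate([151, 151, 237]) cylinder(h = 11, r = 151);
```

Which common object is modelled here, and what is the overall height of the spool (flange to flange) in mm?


A spool. The overall height is 248 mm.

Three coaxial cylinders, large–small–large — a spool. Two 11 mm flanges and a 226 mm core give 11 + 226 + 11 = 248 mm.


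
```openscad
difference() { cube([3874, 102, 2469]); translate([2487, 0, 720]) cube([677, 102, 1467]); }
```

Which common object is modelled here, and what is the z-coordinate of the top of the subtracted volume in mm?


A wall with a window opening. The window head height is 2187 mm.

A wall with a rectangular opening subtracted — a window. Sill at z = 720, opening 1467 mm tall, so the head is at 720 + 1467 = 2187 mm.


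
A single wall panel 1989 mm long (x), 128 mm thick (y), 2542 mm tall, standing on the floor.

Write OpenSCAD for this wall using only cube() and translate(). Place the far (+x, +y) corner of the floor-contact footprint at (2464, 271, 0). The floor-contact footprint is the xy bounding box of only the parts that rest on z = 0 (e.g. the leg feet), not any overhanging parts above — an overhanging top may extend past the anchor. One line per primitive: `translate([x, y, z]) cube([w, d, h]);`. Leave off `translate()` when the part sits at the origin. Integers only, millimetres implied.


translate([475, 143, 0]) cube([1989, 128, 2542]);


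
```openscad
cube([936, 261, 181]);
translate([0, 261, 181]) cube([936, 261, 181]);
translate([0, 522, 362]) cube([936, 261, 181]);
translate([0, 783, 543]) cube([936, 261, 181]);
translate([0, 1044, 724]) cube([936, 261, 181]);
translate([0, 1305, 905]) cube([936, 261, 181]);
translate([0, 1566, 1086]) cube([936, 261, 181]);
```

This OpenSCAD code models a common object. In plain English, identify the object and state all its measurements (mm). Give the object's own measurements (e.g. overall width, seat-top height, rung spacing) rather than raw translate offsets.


A straight staircase of 7 solid steps. Each step is 936 mm wide (x), 261 mm deep (y, the going) and 181 mm tall (the rise). The first step rests on the floor; each subsequent step sits one going further in +y and one rise higher in +z, directly behind and above the previous step with no overlap.
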